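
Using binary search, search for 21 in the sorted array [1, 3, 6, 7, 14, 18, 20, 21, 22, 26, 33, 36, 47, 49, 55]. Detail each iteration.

Binary search for 21 in [1, 3, 6, 7, 14, 18, 20, 21, 22, 26, 33, 36, 47, 49, 55]:

lo=0, hi=14, mid=7, arr[mid]=21 -> Found target at index 7!

Binary search finds 21 at index 7 after 1 comparisons. The search repeatedly halves the search space by comparing with the middle element.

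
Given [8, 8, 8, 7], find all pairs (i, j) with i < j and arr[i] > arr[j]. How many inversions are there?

Finding inversions in [8, 8, 8, 7]:

(0, 3): arr[0]=8 > arr[3]=7
(1, 3): arr[1]=8 > arr[3]=7
(2, 3): arr[2]=8 > arr[3]=7

Total inversions: 3

The array has 3 inversion(s): (0,3), (1,3), (2,3). Each pair (i,j) satisfies i < j and arr[i] > arr[j].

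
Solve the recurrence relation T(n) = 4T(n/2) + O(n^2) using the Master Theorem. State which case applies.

Master Theorem for T(n) = 4T(n/2) + O(n^2):

a = 4, b = 2, c = 2
log_b(a) = log_2(4) = 2.0000

Case 2: c = 2 = log_2(4) = 2.0000
T(n) = O(n^2 log n) = O(n^2 log n)

For T(n) = 4T(n/2) + O(n^2): log_2(4) = 2.0000. This is Case 2 of the Master Theorem (c = log_b(a), equal work at all levels), giving O(n^2 log n).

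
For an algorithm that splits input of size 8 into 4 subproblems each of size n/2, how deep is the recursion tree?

For divide and conquer with division factor 2:

Problem sizes at each level:
Level 0: 8
Level 1: 4
Level 2: 2
Level 3: 1

The root is level 0 and the size-1 base case is level 3 (the tree spans levels 0 through 3, i.e. 4 levels counting the root), so the depth is the number of divisions: log_2(8) = 3

The recursion tree depth is log_2(8) = 3. At each level, the problem size is divided by 2, so it takes 3 divisions to reduce to a base case of size 1. The algorithm makes 4 recursive calls at each level.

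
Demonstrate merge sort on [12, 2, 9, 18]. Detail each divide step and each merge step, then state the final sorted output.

Merge sort trace:

Split: [12, 2, 9, 18] -> [12, 2] and [9, 18]
  Split: [12, 2] -> [12] and [2]
  Merge: [12] + [2] -> [2, 12]
  Split: [9, 18] -> [9] and [18]
  Merge: [9] + [18] -> [9, 18]
Merge: [2, 12] + [9, 18] -> [2, 9, 12, 18]

Final sorted array: [2, 9, 12, 18]

The merge sort proceeds by recursively splitting the array and merging sorted halves.
After all merges, the sorted array is [2, 9, 12, 18].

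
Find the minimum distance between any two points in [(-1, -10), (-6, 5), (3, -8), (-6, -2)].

Computing all pairwise distances among 4 points:

d((-1, -10), (-6, 5)) = 15.8114
d((-1, -10), (3, -8)) = 4.4721 <-- minimum
d((-1, -10), (-6, -2)) = 9.434
d((-6, 5), (3, -8)) = 15.8114
d((-6, 5), (-6, -2)) = 7.0
d((3, -8), (-6, -2)) = 10.8167

Closest pair: (-1, -10) and (3, -8) with distance 4.4721

The closest pair is (-1, -10) and (3, -8) with Euclidean distance 4.4721. For 4 points, brute-force pairwise comparison is shown above. For large n, the divide-and-conquer algorithm (sort by x, recurse on halves, check the dividing strip) achieves O(n log n).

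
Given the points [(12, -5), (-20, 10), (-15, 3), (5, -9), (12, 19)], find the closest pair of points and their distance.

Computing all pairwise distances among 5 points:

d((12, -5), (-20, 10)) = 35.3412
d((12, -5), (-15, 3)) = 28.1603
d((12, -5), (5, -9)) = 8.0623 <-- minimum
d((12, -5), (12, 19)) = 24.0
d((-20, 10), (-15, 3)) = 8.6023
d((-20, 10), (5, -9)) = 31.4006
d((-20, 10), (12, 19)) = 33.2415
d((-15, 3), (5, -9)) = 23.3238
d((-15, 3), (12, 19)) = 31.3847
d((5, -9), (12, 19)) = 28.8617

Closest pair: (12, -5) and (5, -9) with distance 8.0623

The closest pair is (12, -5) and (5, -9) with Euclidean distance 8.0623. For 5 points, brute-force pairwise comparison is shown above. For large n, the divide-and-conquer algorithm (sort by x, recurse on halves, check the dividing strip) achieves O(n log n).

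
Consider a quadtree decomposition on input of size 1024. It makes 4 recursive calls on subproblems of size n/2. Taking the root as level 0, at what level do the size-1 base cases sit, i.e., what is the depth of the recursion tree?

For divide and conquer with division factor 2:

Problem sizes at each level:
Level 0: 1024
Level 1: 512
Level 2: 256
Level 3: 128
Level 4: 64
Level 5: 32
Level 6: 16
Level 7: 8
Level 8: 4
Level 9: 2
Level 10: 1

The root is level 0 and the size-1 base case is level 10 (the tree spans levels 0 through 10, i.e. 11 levels counting the root), so the depth is the number of divisions: log_2(1024) = 10

The recursion tree depth is log_2(1024) = 10. At each level, the problem size is divided by 2, so it takes 10 divisions to reduce to a base case of size 1. The algorithm makes 4 recursive calls at each level.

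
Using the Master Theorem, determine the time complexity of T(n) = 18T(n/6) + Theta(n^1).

Master Theorem for T(n) = 18T(n/6) + O(n^1):

a = 18, b = 6, c = 1
log_b(a) = log_6(18) = 1.6131

Case 1: c = 1 < log_6(18) = 1.6131
T(n) = O(n^(log_6 18))

For T(n) = 18T(n/6) + O(n^1): log_6(18) = 1.6131. This is Case 1 of the Master Theorem (c < log_b(a), work dominated by leaves), giving O(n^(log_6 18)).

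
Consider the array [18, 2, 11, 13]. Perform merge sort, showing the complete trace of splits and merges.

Merge sort trace:

Split: [18, 2, 11, 13] -> [18, 2] and [11, 13]
  Split: [18, 2] -> [18] and [2]
  Merge: [18] + [2] -> [2, 18]
  Split: [11, 13] -> [11] and [13]
  Merge: [11] + [13] -> [11, 13]
Merge: [2, 18] + [11, 13] -> [2, 11, 13, 18]

Final sorted array: [2, 11, 13, 18]

The merge sort proceeds by recursively splitting the array and merging sorted halves.
After all merges, the sorted array is [2, 11, 13, 18].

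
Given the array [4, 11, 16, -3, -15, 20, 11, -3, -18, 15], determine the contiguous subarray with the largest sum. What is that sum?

Using Kadane's algorithm on [4, 11, 16, -3, -15, 20, 11, -3, -18, 15]:

Scanning through the array:
Position 1 (value 11): max_ending_here = 15, max_so_far = 15
Position 2 (value 16): max_ending_here = 31, max_so_far = 31
Position 3 (value -3): max_ending_here = 28, max_so_far = 31
Position 4 (value -15): max_ending_here = 13, max_so_far = 31
Position 5 (value 20): max_ending_here = 33, max_so_far = 33
Position 6 (value 11): max_ending_here = 44, max_so_far = 44
Position 7 (value -3): max_ending_here = 41, max_so_far = 44
Position 8 (value -18): max_ending_here = 23, max_so_far = 44
Position 9 (value 15): max_ending_here = 38, max_so_far = 44

Maximum subarray: [4, 11, 16, -3, -15, 20, 11]
Maximum sum: 44

The maximum subarray is [4, 11, 16, -3, -15, 20, 11] with sum 44. This subarray runs from index 0 to index 6.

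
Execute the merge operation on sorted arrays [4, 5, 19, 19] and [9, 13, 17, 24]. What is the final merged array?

Merging process:

Compare 4 vs 9: take 4 from left. Merged: [4]
Compare 5 vs 9: take 5 from left. Merged: [4, 5]
Compare 19 vs 9: take 9 from right. Merged: [4, 5, 9]
Compare 19 vs 13: take 13 from right. Merged: [4, 5, 9, 13]
Compare 19 vs 17: take 17 from right. Merged: [4, 5, 9, 13, 17]
Compare 19 vs 24: take 19 from left. Merged: [4, 5, 9, 13, 17, 19]
Compare 19 vs 24: take 19 from left. Merged: [4, 5, 9, 13, 17, 19, 19]
Append remaining from right: [24]. Merged: [4, 5, 9, 13, 17, 19, 19, 24]

Final merged array: [4, 5, 9, 13, 17, 19, 19, 24]
Total comparisons: 7

The merged array is [4, 5, 9, 13, 17, 19, 19, 24], requiring 7 comparisons. The merge step runs in O(n) time where n is the total number of elements.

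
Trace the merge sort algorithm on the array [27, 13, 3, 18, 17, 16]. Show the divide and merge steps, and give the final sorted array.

Merge sort trace:

Split: [27, 13, 3, 18, 17, 16] -> [27, 13, 3] and [18, 17, 16]
  Split: [27, 13, 3] -> [27] and [13, 3]
    Split: [13, 3] -> [13] and [3]
    Merge: [13] + [3] -> [3, 13]
  Merge: [27] + [3, 13] -> [3, 13, 27]
  Split: [18, 17, 16] -> [18] and [17, 16]
    Split: [17, 16] -> [17] and [16]
    Merge: [17] + [16] -> [16, 17]
  Merge: [18] + [16, 17] -> [16, 17, 18]
Merge: [3, 13, 27] + [16, 17, 18] -> [3, 13, 16, 17, 18, 27]

Final sorted array: [3, 13, 16, 17, 18, 27]

The merge sort proceeds by recursively splitting the array and merging sorted halves.
After all merges, the sorted array is [3, 13, 16, 17, 18, 27].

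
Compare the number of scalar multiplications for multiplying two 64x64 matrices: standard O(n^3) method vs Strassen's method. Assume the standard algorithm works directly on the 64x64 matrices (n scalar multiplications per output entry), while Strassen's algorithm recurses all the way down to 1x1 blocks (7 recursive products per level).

Matrix multiplication for 64x64 matrices:

Standard algorithm: 64^3 = 262144 multiplications
Strassen's algorithm: 7^(log2(64)) = 7^6 = 117649 multiplications
Savings: 262144 - 117649 = 144495 multiplications

Standard: 262144 multiplications (64^3). Strassen: 117649 multiplications (7^6). Strassen reduces 8 recursive multiplications to 7 at each level.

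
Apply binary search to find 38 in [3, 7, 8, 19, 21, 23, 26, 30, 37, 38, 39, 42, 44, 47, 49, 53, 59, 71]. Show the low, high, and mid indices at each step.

Binary search for 38 in [3, 7, 8, 19, 21, 23, 26, 30, 37, 38, 39, 42, 44, 47, 49, 53, 59, 71]:

lo=0, hi=17, mid=8, arr[mid]=37 -> 37 < 38, search right half
lo=9, hi=17, mid=13, arr[mid]=47 -> 47 > 38, search left half
lo=9, hi=12, mid=10, arr[mid]=39 -> 39 > 38, search left half
lo=9, hi=9, mid=9, arr[mid]=38 -> Found target at index 9!

Binary search finds 38 at index 9 after 4 comparisons. The search repeatedly halves the search space by comparing with the middle element.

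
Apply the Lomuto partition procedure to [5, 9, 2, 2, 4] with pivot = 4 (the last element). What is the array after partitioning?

Lomuto partition with pivot = 4:

Initial array: [5, 9, 2, 2, 4]

arr[0]=5 > 4: no swap
arr[1]=9 > 4: no swap
arr[2]=2 <= 4: swap with position 0, array becomes [2, 9, 5, 2, 4]
arr[3]=2 <= 4: swap with position 1, array becomes [2, 2, 5, 9, 4]

Place pivot at position 2: [2, 2, 4, 9, 5]
Pivot position: 2

After partitioning with pivot 4, the array becomes [2, 2, 4, 9, 5]. The pivot is placed at index 2. All elements to the left of the pivot are <= 4, and all elements to the right are > 4.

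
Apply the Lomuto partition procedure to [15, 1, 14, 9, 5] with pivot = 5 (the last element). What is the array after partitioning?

Lomuto partition with pivot = 5:

Initial array: [15, 1, 14, 9, 5]

arr[0]=15 > 5: no swap
arr[1]=1 <= 5: swap with position 0, array becomes [1, 15, 14, 9, 5]
arr[2]=14 > 5: no swap
arr[3]=9 > 5: no swap

Place pivot at position 1: [1, 5, 14, 9, 15]
Pivot position: 1

After partitioning with pivot 5, the array becomes [1, 5, 14, 9, 15]. The pivot is placed at index 1. All elements to the left of the pivot are <= 5, and all elements to the right are > 5.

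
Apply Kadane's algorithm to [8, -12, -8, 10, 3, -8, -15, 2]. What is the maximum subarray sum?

Using Kadane's algorithm on [8, -12, -8, 10, 3, -8, -15, 2]:

Scanning through the array:
Position 1 (value -12): max_ending_here = -4, max_so_far = 8
Position 2 (value -8): max_ending_here = -8, max_so_far = 8
Position 3 (value 10): max_ending_here = 10, max_so_far = 10
Position 4 (value 3): max_ending_here = 13, max_so_far = 13
Position 5 (value -8): max_ending_here = 5, max_so_far = 13
Position 6 (value -15): max_ending_here = -10, max_so_far = 13
Position 7 (value 2): max_ending_here = 2, max_so_far = 13

Maximum subarray: [10, 3]
Maximum sum: 13

The maximum subarray is [10, 3] with sum 13. This subarray runs from index 3 to index 4.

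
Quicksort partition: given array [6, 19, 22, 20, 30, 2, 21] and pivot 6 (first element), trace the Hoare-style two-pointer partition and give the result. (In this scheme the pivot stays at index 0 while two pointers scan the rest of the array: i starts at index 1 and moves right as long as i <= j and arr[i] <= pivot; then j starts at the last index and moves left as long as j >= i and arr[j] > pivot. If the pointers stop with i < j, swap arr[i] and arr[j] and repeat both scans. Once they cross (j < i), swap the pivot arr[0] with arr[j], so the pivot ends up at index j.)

Hoare-style two-pointer partition with pivot = 6:

Initial array: [6, 19, 22, 20, 30, 2, 21]

Pointers start at i = 1, j = 6.
i stops at index 1 (arr[1]=19 > 6), j stops at index 5 (arr[5]=2 <= 6): swap arr[1] and arr[5], array becomes [6, 2, 22, 20, 30, 19, 21]
i ends at 2, j ends at 1: the pointers have crossed (j < i), so scanning stops.

Swap pivot arr[0] with arr[1] to place pivot at position 1: [2, 6, 22, 20, 30, 19, 21]
Pivot position: 1

After partitioning with pivot 6, the array becomes [2, 6, 22, 20, 30, 19, 21]. The pivot is placed at index 1. All elements to the left of the pivot are <= 6, and all elements to the right are > 6.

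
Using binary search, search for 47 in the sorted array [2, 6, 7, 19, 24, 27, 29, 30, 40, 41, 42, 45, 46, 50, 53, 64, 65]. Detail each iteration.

Binary search for 47 in [2, 6, 7, 19, 24, 27, 29, 30, 40, 41, 42, 45, 46, 50, 53, 64, 65]:

lo=0, hi=16, mid=8, arr[mid]=40 -> 40 < 47, search right half
lo=9, hi=16, mid=12, arr[mid]=46 -> 46 < 47, search right half
lo=13, hi=16, mid=14, arr[mid]=53 -> 53 > 47, search left half
lo=13, hi=13, mid=13, arr[mid]=50 -> 50 > 47, search left half
lo=13 > hi=12, target 47 not found

Binary search determines that 47 is not in the array after 4 comparisons. The search space was exhausted without finding the target.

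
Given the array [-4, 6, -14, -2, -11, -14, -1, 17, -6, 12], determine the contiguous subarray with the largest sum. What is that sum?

Using Kadane's algorithm on [-4, 6, -14, -2, -11, -14, -1, 17, -6, 12]:

Scanning through the array:
Position 1 (value 6): max_ending_here = 6, max_so_far = 6
Position 2 (value -14): max_ending_here = -8, max_so_far = 6
Position 3 (value -2): max_ending_here = -2, max_so_far = 6
Position 4 (value -11): max_ending_here = -11, max_so_far = 6
Position 5 (value -14): max_ending_here = -14, max_so_far = 6
Position 6 (value -1): max_ending_here = -1, max_so_far = 6
Position 7 (value 17): max_ending_here = 17, max_so_far = 17
Position 8 (value -6): max_ending_here = 11, max_so_far = 17
Position 9 (value 12): max_ending_here = 23, max_so_far = 23

Maximum subarray: [17, -6, 12]
Maximum sum: 23

The maximum subarray is [17, -6, 12] with sum 23. This subarray runs from index 7 to index 9.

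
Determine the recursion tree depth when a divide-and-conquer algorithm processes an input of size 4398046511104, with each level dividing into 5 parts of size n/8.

For divide and conquer with division factor 8:

Problem sizes at each level:
Level 0: 4398046511104
Level 1: 549755813888
Level 2: 68719476736
Level 3: 8589934592
Level 4: 1073741824
Level 5: 134217728
Level 6: 16777216
Level 7: 2097152
Level 8: 262144
Level 9: 32768
Level 10: 4096
Level 11: 512
Level 12: 64
Level 13: 8
Level 14: 1

The root is level 0 and the size-1 base case is level 14 (the tree spans levels 0 through 14, i.e. 15 levels counting the root), so the depth is the number of divisions: log_8(4398046511104) = 14

The recursion tree depth is log_8(4398046511104) = 14. At each level, the problem size is divided by 8, so it takes 14 divisions to reduce to a base case of size 1. The algorithm makes 5 recursive calls at each level.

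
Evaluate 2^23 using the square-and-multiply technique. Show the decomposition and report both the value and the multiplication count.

Computing 2^23 by squaring (build up from 2^1; each line after the first costs one multiplication):

2^1 = 2
2^2 = (2^1)^2 = 2^2 = 4
2^4 = (2^2)^2 = 4^2 = 16
2^5 = 2 * 2^4 = 2 * 16 = 32
2^10 = (2^5)^2 = 32^2 = 1024
2^11 = 2 * 2^10 = 2 * 1024 = 2048
2^22 = (2^11)^2 = 2048^2 = 4194304
2^23 = 2 * 2^22 = 2 * 4194304 = 8388608

Result: 8388608
Multiplications needed: 7 (7 lines after 2^1)

2^23 = 8388608. Using exponentiation by squaring, this requires 7 multiplications. The key idea: if the exponent is even, square the half-power; if odd, multiply by the base once.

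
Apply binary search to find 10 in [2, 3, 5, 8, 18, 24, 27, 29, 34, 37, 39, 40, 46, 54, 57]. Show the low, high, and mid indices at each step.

Binary search for 10 in [2, 3, 5, 8, 18, 24, 27, 29, 34, 37, 39, 40, 46, 54, 57]:

lo=0, hi=14, mid=7, arr[mid]=29 -> 29 > 10, search left half
lo=0, hi=6, mid=3, arr[mid]=8 -> 8 < 10, search right half
lo=4, hi=6, mid=5, arr[mid]=24 -> 24 > 10, search left half
lo=4, hi=4, mid=4, arr[mid]=18 -> 18 > 10, search left half
lo=4 > hi=3, target 10 not found

Binary search determines that 10 is not in the array after 4 comparisons. The search space was exhausted without finding the target.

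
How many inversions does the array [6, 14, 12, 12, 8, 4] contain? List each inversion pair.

Finding inversions in [6, 14, 12, 12, 8, 4]:

(0, 5): arr[0]=6 > arr[5]=4
(1, 2): arr[1]=14 > arr[2]=12
(1, 3): arr[1]=14 > arr[3]=12
(1, 4): arr[1]=14 > arr[4]=8
(1, 5): arr[1]=14 > arr[5]=4
(2, 4): arr[2]=12 > arr[4]=8
(2, 5): arr[2]=12 > arr[5]=4
(3, 4): arr[3]=12 > arr[4]=8
(3, 5): arr[3]=12 > arr[5]=4
(4, 5): arr[4]=8 > arr[5]=4

Total inversions: 10

The array has 10 inversion(s): (0,5), (1,2), (1,3), (1,4), (1,5), (2,4), (2,5), (3,4), (3,5), (4,5). Each pair (i,j) satisfies i < j and arr[i] > arr[j].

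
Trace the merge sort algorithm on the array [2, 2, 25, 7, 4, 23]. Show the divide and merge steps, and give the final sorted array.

Merge sort trace:

Split: [2, 2, 25, 7, 4, 23] -> [2, 2, 25] and [7, 4, 23]
  Split: [2, 2, 25] -> [2] and [2, 25]
    Split: [2, 25] -> [2] and [25]
    Merge: [2] + [25] -> [2, 25]
  Merge: [2] + [2, 25] -> [2, 2, 25]
  Split: [7, 4, 23] -> [7] and [4, 23]
    Split: [4, 23] -> [4] and [23]
    Merge: [4] + [23] -> [4, 23]
  Merge: [7] + [4, 23] -> [4, 7, 23]
Merge: [2, 2, 25] + [4, 7, 23] -> [2, 2, 4, 7, 23, 25]

Final sorted array: [2, 2, 4, 7, 23, 25]

The merge sort proceeds by recursively splitting the array and merging sorted halves.
After all merges, the sorted array is [2, 2, 4, 7, 23, 25].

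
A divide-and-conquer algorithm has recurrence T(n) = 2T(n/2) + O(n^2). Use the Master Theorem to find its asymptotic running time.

Master Theorem for T(n) = 2T(n/2) + O(n^2):

a = 2, b = 2, c = 2
log_b(a) = log_2(2) = 1.0000

Case 3: c = 2 > log_2(2) = 1.0000
T(n) = O(n^2) = O(n^2)

For T(n) = 2T(n/2) + O(n^2): log_2(2) = 1.0000. This is Case 3 of the Master Theorem (c > log_b(a), work dominated by root), giving O(n^2).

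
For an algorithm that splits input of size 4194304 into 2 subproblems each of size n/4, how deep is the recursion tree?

For divide and conquer with division factor 4:

Problem sizes at each level:
Level 0: 4194304
Level 1: 1048576
Level 2: 262144
Level 3: 65536
Level 4: 16384
Level 5: 4096
Level 6: 1024
Level 7: 256
Level 8: 64
Level 9: 16
Level 10: 4
Level 11: 1

The root is level 0 and the size-1 base case is level 11 (the tree spans levels 0 through 11, i.e. 12 levels counting the root), so the depth is the number of divisions: log_4(4194304) = 11

The recursion tree depth is log_4(4194304) = 11. At each level, the problem size is divided by 4, so it takes 11 divisions to reduce to a base case of size 1. The algorithm makes 2 recursive calls at each level.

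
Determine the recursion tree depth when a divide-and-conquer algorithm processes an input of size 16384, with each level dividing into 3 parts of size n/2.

For divide and conquer with division factor 2:

Problem sizes at each level:
Level 0: 16384
Level 1: 8192
Level 2: 4096
Level 3: 2048
Level 4: 1024
Level 5: 512
Level 6: 256
Level 7: 128
Level 8: 64
Level 9: 32
Level 10: 16
Level 11: 8
Level 12: 4
Level 13: 2
Level 14: 1

The root is level 0 and the size-1 base case is level 14 (the tree spans levels 0 through 14, i.e. 15 levels counting the root), so the depth is the number of divisions: log_2(16384) = 14

The recursion tree depth is log_2(16384) = 14. At each level, the problem size is divided by 2, so it takes 14 divisions to reduce to a base case of size 1. The algorithm makes 3 recursive calls at each level.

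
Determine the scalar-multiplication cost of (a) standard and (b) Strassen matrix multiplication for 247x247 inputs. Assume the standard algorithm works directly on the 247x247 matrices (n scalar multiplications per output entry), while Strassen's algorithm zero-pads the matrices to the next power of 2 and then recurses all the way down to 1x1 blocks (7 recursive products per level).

Matrix multiplication for 247x247 matrices:

Strassen's algorithm requires power-of-2 dimensions. Pad 247x247 to 256x256 (next power of 2).

Standard algorithm: 247^3 = 15069223 multiplications
Strassen's algorithm: 7^(log2(256)) = 7^8 = 5764801 multiplications
Savings: 15069223 - 5764801 = 9304422 multiplications

Standard: 15069223 multiplications (247^3). Strassen: 5764801 multiplications (7^8, after padding to 256x256). Strassen reduces 8 recursive multiplications to 7 at each level.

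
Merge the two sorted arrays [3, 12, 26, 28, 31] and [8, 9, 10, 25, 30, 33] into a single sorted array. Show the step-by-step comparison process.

Merging process:

Compare 3 vs 8: take 3 from left. Merged: [3]
Compare 12 vs 8: take 8 from right. Merged: [3, 8]
Compare 12 vs 9: take 9 from right. Merged: [3, 8, 9]
Compare 12 vs 10: take 10 from right. Merged: [3, 8, 9, 10]
Compare 12 vs 25: take 12 from left. Merged: [3, 8, 9, 10, 12]
Compare 26 vs 25: take 25 from right. Merged: [3, 8, 9, 10, 12, 25]
Compare 26 vs 30: take 26 from left. Merged: [3, 8, 9, 10, 12, 25, 26]
Compare 28 vs 30: take 28 from left. Merged: [3, 8, 9, 10, 12, 25, 26, 28]
Compare 31 vs 30: take 30 from right. Merged: [3, 8, 9, 10, 12, 25, 26, 28, 30]
Compare 31 vs 33: take 31 from left. Merged: [3, 8, 9, 10, 12, 25, 26, 28, 30, 31]
Append remaining from right: [33]. Merged: [3, 8, 9, 10, 12, 25, 26, 28, 30, 31, 33]

Final merged array: [3, 8, 9, 10, 12, 25, 26, 28, 30, 31, 33]
Total comparisons: 10

The merged array is [3, 8, 9, 10, 12, 25, 26, 28, 30, 31, 33], requiring 10 comparisons. The merge step runs in O(n) time where n is the total number of elements.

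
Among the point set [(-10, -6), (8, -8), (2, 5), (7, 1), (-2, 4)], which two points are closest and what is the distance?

Computing all pairwise distances among 5 points:

d((-10, -6), (8, -8)) = 18.1108
d((-10, -6), (2, 5)) = 16.2788
d((-10, -6), (7, 1)) = 18.3848
d((-10, -6), (-2, 4)) = 12.8062
d((8, -8), (2, 5)) = 14.3178
d((8, -8), (7, 1)) = 9.0554
d((8, -8), (-2, 4)) = 15.6205
d((2, 5), (7, 1)) = 6.4031
d((2, 5), (-2, 4)) = 4.1231 <-- minimum
d((7, 1), (-2, 4)) = 9.4868

Closest pair: (2, 5) and (-2, 4) with distance 4.1231

The closest pair is (2, 5) and (-2, 4) with Euclidean distance 4.1231. For 5 points, brute-force pairwise comparison is shown above. For large n, the divide-and-conquer algorithm (sort by x, recurse on halves, check the dividing strip) achieves O(n log n).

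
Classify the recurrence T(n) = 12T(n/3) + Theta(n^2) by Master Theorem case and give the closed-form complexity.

Master Theorem for T(n) = 12T(n/3) + O(n^2):

a = 12, b = 3, c = 2
log_b(a) = log_3(12) = 2.2619

Case 1: c = 2 < log_3(12) = 2.2619
T(n) = O(n^(log_3 12))

For T(n) = 12T(n/3) + O(n^2): log_3(12) = 2.2619. This is Case 1 of the Master Theorem (c < log_b(a), work dominated by leaves), giving O(n^(log_3 12)).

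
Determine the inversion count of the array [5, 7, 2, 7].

Finding inversions in [5, 7, 2, 7]:

(0, 2): arr[0]=5 > arr[2]=2
(1, 2): arr[1]=7 > arr[2]=2

Total inversions: 2

The array has 2 inversion(s): (0,2), (1,2). Each pair (i,j) satisfies i < j and arr[i] > arr[j].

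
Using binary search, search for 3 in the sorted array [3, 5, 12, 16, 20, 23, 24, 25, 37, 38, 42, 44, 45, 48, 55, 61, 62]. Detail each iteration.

Binary search for 3 in [3, 5, 12, 16, 20, 23, 24, 25, 37, 38, 42, 44, 45, 48, 55, 61, 62]:

lo=0, hi=16, mid=8, arr[mid]=37 -> 37 > 3, search left half
lo=0, hi=7, mid=3, arr[mid]=16 -> 16 > 3, search left half
lo=0, hi=2, mid=1, arr[mid]=5 -> 5 > 3, search left half
lo=0, hi=0, mid=0, arr[mid]=3 -> Found target at index 0!

Binary search finds 3 at index 0 after 4 comparisons. The search repeatedly halves the search space by comparing with the middle element.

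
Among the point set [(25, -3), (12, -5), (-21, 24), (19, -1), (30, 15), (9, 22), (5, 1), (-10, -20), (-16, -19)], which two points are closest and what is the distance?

Computing all pairwise distances among 9 points:

d((25, -3), (12, -5)) = 13.1529
d((25, -3), (-21, 24)) = 53.3385
d((25, -3), (19, -1)) = 6.3246
d((25, -3), (30, 15)) = 18.6815
d((25, -3), (9, 22)) = 29.6816
d((25, -3), (5, 1)) = 20.3961
d((25, -3), (-10, -20)) = 38.9102
d((25, -3), (-16, -19)) = 44.0114
d((12, -5), (-21, 24)) = 43.9318
d((12, -5), (19, -1)) = 8.0623
d((12, -5), (30, 15)) = 26.9072
d((12, -5), (9, 22)) = 27.1662
d((12, -5), (5, 1)) = 9.2195
d((12, -5), (-10, -20)) = 26.6271
d((12, -5), (-16, -19)) = 31.305
d((-21, 24), (19, -1)) = 47.1699
d((-21, 24), (30, 15)) = 51.788
d((-21, 24), (9, 22)) = 30.0666
d((-21, 24), (5, 1)) = 34.7131
d((-21, 24), (-10, -20)) = 45.3542
d((-21, 24), (-16, -19)) = 43.2897
d((19, -1), (30, 15)) = 19.4165
d((19, -1), (9, 22)) = 25.0799
d((19, -1), (5, 1)) = 14.1421
d((19, -1), (-10, -20)) = 34.6699
d((19, -1), (-16, -19)) = 39.3573
d((30, 15), (9, 22)) = 22.1359
d((30, 15), (5, 1)) = 28.6531
d((30, 15), (-10, -20)) = 53.1507
d((30, 15), (-16, -19)) = 57.2014
d((9, 22), (5, 1)) = 21.3776
d((9, 22), (-10, -20)) = 46.0977
d((9, 22), (-16, -19)) = 48.0208
d((5, 1), (-10, -20)) = 25.807
d((5, 1), (-16, -19)) = 29.0
d((-10, -20), (-16, -19)) = 6.0828 <-- minimum

Closest pair: (-10, -20) and (-16, -19) with distance 6.0828

The closest pair is (-10, -20) and (-16, -19) with Euclidean distance 6.0828. For 9 points, brute-force pairwise comparison is shown above. For large n, the divide-and-conquer algorithm (sort by x, recurse on halves, check the dividing strip) achieves O(n log n).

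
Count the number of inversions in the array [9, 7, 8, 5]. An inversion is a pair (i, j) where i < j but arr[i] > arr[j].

Finding inversions in [9, 7, 8, 5]:

(0, 1): arr[0]=9 > arr[1]=7
(0, 2): arr[0]=9 > arr[2]=8
(0, 3): arr[0]=9 > arr[3]=5
(1, 3): arr[1]=7 > arr[3]=5
(2, 3): arr[2]=8 > arr[3]=5

Total inversions: 5

The array has 5 inversion(s): (0,1), (0,2), (0,3), (1,3), (2,3). Each pair (i,j) satisfies i < j and arr[i] > arr[j].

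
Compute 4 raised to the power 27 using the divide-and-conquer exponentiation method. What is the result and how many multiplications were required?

Computing 4^27 by squaring (build up from 4^1; each line after the first costs one multiplication):

4^1 = 4
4^2 = (4^1)^2 = 4^2 = 16
4^3 = 4 * 4^2 = 4 * 16 = 64
4^6 = (4^3)^2 = 64^2 = 4096
4^12 = (4^6)^2 = 4096^2 = 16777216
4^13 = 4 * 4^12 = 4 * 16777216 = 67108864
4^26 = (4^13)^2 = 67108864^2 = 4503599627370496
4^27 = 4 * 4^26 = 4 * 4503599627370496 = 18014398509481984

Result: 18014398509481984
Multiplications needed: 7 (7 lines after 4^1)

4^27 = 18014398509481984. Using exponentiation by squaring, this requires 7 multiplications. The key idea: if the exponent is even, square the half-power; if odd, multiply by the base once.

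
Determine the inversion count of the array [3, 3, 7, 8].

Finding inversions in [3, 3, 7, 8]:


Total inversions: 0

The array has 0 inversions. It is already sorted.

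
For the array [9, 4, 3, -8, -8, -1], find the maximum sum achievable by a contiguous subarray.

Using Kadane's algorithm on [9, 4, 3, -8, -8, -1]:

Scanning through the array:
Position 1 (value 4): max_ending_here = 13, max_so_far = 13
Position 2 (value 3): max_ending_here = 16, max_so_far = 16
Position 3 (value -8): max_ending_here = 8, max_so_far = 16
Position 4 (value -8): max_ending_here = 0, max_so_far = 16
Position 5 (value -1): max_ending_here = -1, max_so_far = 16

Maximum subarray: [9, 4, 3]
Maximum sum: 16

The maximum subarray is [9, 4, 3] with sum 16. This subarray runs from index 0 to index 2.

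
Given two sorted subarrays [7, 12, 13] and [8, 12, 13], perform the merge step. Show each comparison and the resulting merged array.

Merging process:

Compare 7 vs 8: take 7 from left. Merged: [7]
Compare 12 vs 8: take 8 from right. Merged: [7, 8]
Compare 12 vs 12: take 12 from left. Merged: [7, 8, 12]
Compare 13 vs 12: take 12 from right. Merged: [7, 8, 12, 12]
Compare 13 vs 13: take 13 from left. Merged: [7, 8, 12, 12, 13]
Append remaining from right: [13]. Merged: [7, 8, 12, 12, 13, 13]

Final merged array: [7, 8, 12, 12, 13, 13]
Total comparisons: 5

The merged array is [7, 8, 12, 12, 13, 13], requiring 5 comparisons. The merge step runs in O(n) time where n is the total number of elements.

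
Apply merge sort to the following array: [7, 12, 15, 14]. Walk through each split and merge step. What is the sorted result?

Merge sort trace:

Split: [7, 12, 15, 14] -> [7, 12] and [15, 14]
  Split: [7, 12] -> [7] and [12]
  Merge: [7] + [12] -> [7, 12]
  Split: [15, 14] -> [15] and [14]
  Merge: [15] + [14] -> [14, 15]
Merge: [7, 12] + [14, 15] -> [7, 12, 14, 15]

Final sorted array: [7, 12, 14, 15]

The merge sort proceeds by recursively splitting the array and merging sorted halves.
After all merges, the sorted array is [7, 12, 14, 15].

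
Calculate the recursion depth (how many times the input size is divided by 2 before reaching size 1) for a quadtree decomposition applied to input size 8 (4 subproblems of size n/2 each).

For divide and conquer with division factor 2:

Problem sizes at each level:
Level 0: 8
Level 1: 4
Level 2: 2
Level 3: 1

The root is level 0 and the size-1 base case is level 3 (the tree spans levels 0 through 3, i.e. 4 levels counting the root), so the depth is the number of divisions: log_2(8) = 3

The recursion tree depth is log_2(8) = 3. At each level, the problem size is divided by 2, so it takes 3 divisions to reduce to a base case of size 1. The algorithm makes 4 recursive calls at each level.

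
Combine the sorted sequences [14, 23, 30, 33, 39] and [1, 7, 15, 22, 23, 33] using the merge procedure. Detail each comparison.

Merging process:

Compare 14 vs 1: take 1 from right. Merged: [1]
Compare 14 vs 7: take 7 from right. Merged: [1, 7]
Compare 14 vs 15: take 14 from left. Merged: [1, 7, 14]
Compare 23 vs 15: take 15 from right. Merged: [1, 7, 14, 15]
Compare 23 vs 22: take 22 from right. Merged: [1, 7, 14, 15, 22]
Compare 23 vs 23: take 23 from left. Merged: [1, 7, 14, 15, 22, 23]
Compare 30 vs 23: take 23 from right. Merged: [1, 7, 14, 15, 22, 23, 23]
Compare 30 vs 33: take 30 from left. Merged: [1, 7, 14, 15, 22, 23, 23, 30]
Compare 33 vs 33: take 33 from left. Merged: [1, 7, 14, 15, 22, 23, 23, 30, 33]
Compare 39 vs 33: take 33 from right. Merged: [1, 7, 14, 15, 22, 23, 23, 30, 33, 33]
Append remaining from left: [39]. Merged: [1, 7, 14, 15, 22, 23, 23, 30, 33, 33, 39]

Final merged array: [1, 7, 14, 15, 22, 23, 23, 30, 33, 33, 39]
Total comparisons: 10

The merged array is [1, 7, 14, 15, 22, 23, 23, 30, 33, 33, 39], requiring 10 comparisons. The merge step runs in O(n) time where n is the total number of elements.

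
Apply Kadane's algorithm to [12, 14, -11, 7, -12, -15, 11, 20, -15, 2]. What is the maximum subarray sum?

Using Kadane's algorithm on [12, 14, -11, 7, -12, -15, 11, 20, -15, 2]:

Scanning through the array:
Position 1 (value 14): max_ending_here = 26, max_so_far = 26
Position 2 (value -11): max_ending_here = 15, max_so_far = 26
Position 3 (value 7): max_ending_here = 22, max_so_far = 26
Position 4 (value -12): max_ending_here = 10, max_so_far = 26
Position 5 (value -15): max_ending_here = -5, max_so_far = 26
Position 6 (value 11): max_ending_here = 11, max_so_far = 26
Position 7 (value 20): max_ending_here = 31, max_so_far = 31
Position 8 (value -15): max_ending_here = 16, max_so_far = 31
Position 9 (value 2): max_ending_here = 18, max_so_far = 31

Maximum subarray: [11, 20]
Maximum sum: 31

The maximum subarray is [11, 20] with sum 31. This subarray runs from index 6 to index 7.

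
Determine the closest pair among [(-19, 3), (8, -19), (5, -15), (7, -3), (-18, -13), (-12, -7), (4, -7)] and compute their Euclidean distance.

Computing all pairwise distances among 7 points:

d((-19, 3), (8, -19)) = 34.8281
d((-19, 3), (5, -15)) = 30.0
d((-19, 3), (7, -3)) = 26.6833
d((-19, 3), (-18, -13)) = 16.0312
d((-19, 3), (-12, -7)) = 12.2066
d((-19, 3), (4, -7)) = 25.0799
d((8, -19), (5, -15)) = 5.0 <-- minimum
d((8, -19), (7, -3)) = 16.0312
d((8, -19), (-18, -13)) = 26.6833
d((8, -19), (-12, -7)) = 23.3238
d((8, -19), (4, -7)) = 12.6491
d((5, -15), (7, -3)) = 12.1655
d((5, -15), (-18, -13)) = 23.0868
d((5, -15), (-12, -7)) = 18.7883
d((5, -15), (4, -7)) = 8.0623
d((7, -3), (-18, -13)) = 26.9258
d((7, -3), (-12, -7)) = 19.4165
d((7, -3), (4, -7)) = 5.0 <-- minimum
d((-18, -13), (-12, -7)) = 8.4853
d((-18, -13), (4, -7)) = 22.8035
d((-12, -7), (4, -7)) = 16.0

Minimum distance: 5.0 (tie among 2 pairs: (8, -19) and (5, -15); (7, -3) and (4, -7))

The minimum Euclidean distance is 5.0. There is a tie: 2 pairs achieve this minimum — (8, -19) and (5, -15); (7, -3) and (4, -7). Any of these is a valid closest pair. For 7 points, brute-force pairwise comparison is shown above. For large n, the divide-and-conquer algorithm (sort by x, recurse on halves, check the dividing strip) achieves O(n log n).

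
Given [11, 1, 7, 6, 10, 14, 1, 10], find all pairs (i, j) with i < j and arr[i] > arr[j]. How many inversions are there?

Finding inversions in [11, 1, 7, 6, 10, 14, 1, 10]:

(0, 1): arr[0]=11 > arr[1]=1
(0, 2): arr[0]=11 > arr[2]=7
(0, 3): arr[0]=11 > arr[3]=6
(0, 4): arr[0]=11 > arr[4]=10
(0, 6): arr[0]=11 > arr[6]=1
(0, 7): arr[0]=11 > arr[7]=10
(2, 3): arr[2]=7 > arr[3]=6
(2, 6): arr[2]=7 > arr[6]=1
(3, 6): arr[3]=6 > arr[6]=1
(4, 6): arr[4]=10 > arr[6]=1
(5, 6): arr[5]=14 > arr[6]=1
(5, 7): arr[5]=14 > arr[7]=10

Total inversions: 12

The array has 12 inversion(s): (0,1), (0,2), (0,3), (0,4), (0,6), (0,7), (2,3), (2,6), (3,6), (4,6), (5,6), (5,7). Each pair (i,j) satisfies i < j and arr[i] > arr[j].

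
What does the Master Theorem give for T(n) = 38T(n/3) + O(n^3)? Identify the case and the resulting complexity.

Master Theorem for T(n) = 38T(n/3) + O(n^3):

a = 38, b = 3, c = 3
log_b(a) = log_3(38) = 3.3111

Case 1: c = 3 < log_3(38) = 3.3111
T(n) = O(n^(log_3 38))

For T(n) = 38T(n/3) + O(n^3): log_3(38) = 3.3111. This is Case 1 of the Master Theorem (c < log_b(a), work dominated by leaves), giving O(n^(log_3 38)).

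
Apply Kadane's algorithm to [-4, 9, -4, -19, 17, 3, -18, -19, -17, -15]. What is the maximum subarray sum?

Using Kadane's algorithm on [-4, 9, -4, -19, 17, 3, -18, -19, -17, -15]:

Scanning through the array:
Position 1 (value 9): max_ending_here = 9, max_so_far = 9
Position 2 (value -4): max_ending_here = 5, max_so_far = 9
Position 3 (value -19): max_ending_here = -14, max_so_far = 9
Position 4 (value 17): max_ending_here = 17, max_so_far = 17
Position 5 (value 3): max_ending_here = 20, max_so_far = 20
Position 6 (value -18): max_ending_here = 2, max_so_far = 20
Position 7 (value -19): max_ending_here = -17, max_so_far = 20
Position 8 (value -17): max_ending_here = -17, max_so_far = 20
Position 9 (value -15): max_ending_here = -15, max_so_far = 20

Maximum subarray: [17, 3]
Maximum sum: 20

The maximum subarray is [17, 3] with sum 20. This subarray runs from index 4 to index 5.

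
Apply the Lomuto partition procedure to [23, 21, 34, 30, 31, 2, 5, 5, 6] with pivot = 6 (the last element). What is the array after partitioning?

Lomuto partition with pivot = 6:

Initial array: [23, 21, 34, 30, 31, 2, 5, 5, 6]

arr[0]=23 > 6: no swap
arr[1]=21 > 6: no swap
arr[2]=34 > 6: no swap
arr[3]=30 > 6: no swap
arr[4]=31 > 6: no swap
arr[5]=2 <= 6: swap with position 0, array becomes [2, 21, 34, 30, 31, 23, 5, 5, 6]
arr[6]=5 <= 6: swap with position 1, array becomes [2, 5, 34, 30, 31, 23, 21, 5, 6]
arr[7]=5 <= 6: swap with position 2, array becomes [2, 5, 5, 30, 31, 23, 21, 34, 6]

Place pivot at position 3: [2, 5, 5, 6, 31, 23, 21, 34, 30]
Pivot position: 3

After partitioning with pivot 6, the array becomes [2, 5, 5, 6, 31, 23, 21, 34, 30]. The pivot is placed at index 3. All elements to the left of the pivot are <= 6, and all elements to the right are > 6.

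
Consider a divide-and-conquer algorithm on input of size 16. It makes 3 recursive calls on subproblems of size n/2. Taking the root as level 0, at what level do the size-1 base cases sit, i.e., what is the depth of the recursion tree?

For divide and conquer with division factor 2:

Problem sizes at each level:
Level 0: 16
Level 1: 8
Level 2: 4
Level 3: 2
Level 4: 1

The root is level 0 and the size-1 base case is level 4 (the tree spans levels 0 through 4, i.e. 5 levels counting the root), so the depth is the number of divisions: log_2(16) = 4

The recursion tree depth is log_2(16) = 4. At each level, the problem size is divided by 2, so it takes 4 divisions to reduce to a base case of size 1. The algorithm makes 3 recursive calls at each level.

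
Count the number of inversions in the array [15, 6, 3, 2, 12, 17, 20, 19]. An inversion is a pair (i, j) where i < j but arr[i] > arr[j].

Finding inversions in [15, 6, 3, 2, 12, 17, 20, 19]:

(0, 1): arr[0]=15 > arr[1]=6
(0, 2): arr[0]=15 > arr[2]=3
(0, 3): arr[0]=15 > arr[3]=2
(0, 4): arr[0]=15 > arr[4]=12
(1, 2): arr[1]=6 > arr[2]=3
(1, 3): arr[1]=6 > arr[3]=2
(2, 3): arr[2]=3 > arr[3]=2
(6, 7): arr[6]=20 > arr[7]=19

Total inversions: 8

The array has 8 inversion(s): (0,1), (0,2), (0,3), (0,4), (1,2), (1,3), (2,3), (6,7). Each pair (i,j) satisfies i < j and arr[i] > arr[j].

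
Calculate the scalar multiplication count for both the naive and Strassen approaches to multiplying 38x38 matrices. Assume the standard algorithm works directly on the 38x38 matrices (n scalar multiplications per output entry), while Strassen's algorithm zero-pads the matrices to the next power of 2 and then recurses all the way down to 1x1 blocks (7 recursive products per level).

Matrix multiplication for 38x38 matrices:

Strassen's algorithm requires power-of-2 dimensions. Pad 38x38 to 64x64 (next power of 2).

Standard algorithm: 38^3 = 54872 multiplications
Strassen's algorithm: 7^(log2(64)) = 7^6 = 117649 multiplications
Difference: 54872 - 117649 = -62777 (Strassen uses MORE here due to padding overhead — for small or just-over-power-of-2 n, padding can outweigh the per-level savings)

Standard: 54872 multiplications (38^3). Strassen: 117649 multiplications (7^6, after padding to 64x64). Strassen reduces 8 recursive multiplications to 7 at each level.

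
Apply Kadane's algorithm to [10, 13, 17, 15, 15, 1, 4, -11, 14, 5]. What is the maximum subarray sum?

Using Kadane's algorithm on [10, 13, 17, 15, 15, 1, 4, -11, 14, 5]:

Scanning through the array:
Position 1 (value 13): max_ending_here = 23, max_so_far = 23
Position 2 (value 17): max_ending_here = 40, max_so_far = 40
Position 3 (value 15): max_ending_here = 55, max_so_far = 55
Position 4 (value 15): max_ending_here = 70, max_so_far = 70
Position 5 (value 1): max_ending_here = 71, max_so_far = 71
Position 6 (value 4): max_ending_here = 75, max_so_far = 75
Position 7 (value -11): max_ending_here = 64, max_so_far = 75
Position 8 (value 14): max_ending_here = 78, max_so_far = 78
Position 9 (value 5): max_ending_here = 83, max_so_far = 83

Maximum subarray: [10, 13, 17, 15, 15, 1, 4, -11, 14, 5]
Maximum sum: 83

The maximum subarray is [10, 13, 17, 15, 15, 1, 4, -11, 14, 5] with sum 83. This subarray runs from index 0 to index 9.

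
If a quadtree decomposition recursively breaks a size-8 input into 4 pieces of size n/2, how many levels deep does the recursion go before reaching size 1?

For divide and conquer with division factor 2:

Problem sizes at each level:
Level 0: 8
Level 1: 4
Level 2: 2
Level 3: 1

The root is level 0 and the size-1 base case is level 3 (the tree spans levels 0 through 3, i.e. 4 levels counting the root), so the depth is the number of divisions: log_2(8) = 3

The recursion tree depth is log_2(8) = 3. At each level, the problem size is divided by 2, so it takes 3 divisions to reduce to a base case of size 1. The algorithm makes 4 recursive calls at each level.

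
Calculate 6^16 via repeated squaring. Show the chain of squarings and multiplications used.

Computing 6^16 by squaring (build up from 6^1; each line after the first costs one multiplication):

6^1 = 6
6^2 = (6^1)^2 = 6^2 = 36
6^4 = (6^2)^2 = 36^2 = 1296
6^8 = (6^4)^2 = 1296^2 = 1679616
6^16 = (6^8)^2 = 1679616^2 = 2821109907456

Result: 2821109907456
Multiplications needed: 4 (4 lines after 6^1)

6^16 = 2821109907456. Using exponentiation by squaring, this requires 4 multiplications. The key idea: if the exponent is even, square the half-power; if odd, multiply by the base once.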